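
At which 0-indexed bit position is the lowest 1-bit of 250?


0b11111010. Lowest set bit at position 1

1


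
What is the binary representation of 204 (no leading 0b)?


204 = 11001100 in binary

11001100


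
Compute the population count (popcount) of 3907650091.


0b11101000111010100000001000101011 has 14 set bits

14


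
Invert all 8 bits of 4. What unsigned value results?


4 ^ 255 = 251

251


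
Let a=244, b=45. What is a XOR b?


244 ^ 45 = 217

217


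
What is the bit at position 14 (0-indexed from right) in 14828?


0b11100111101100, position 14 = 0

0


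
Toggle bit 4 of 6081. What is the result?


6081 ^ (1 << 4) = 6081 ^ 16 = 6097

6097


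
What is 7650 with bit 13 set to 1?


7650 | (1 << 13) = 7650 | 8192 = 15842

15842


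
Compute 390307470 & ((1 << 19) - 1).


390307470 & 524287 = 237198

237198


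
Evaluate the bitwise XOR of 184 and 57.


0b10111000 ^ 0b111001 = 0b10000001 = 129

129


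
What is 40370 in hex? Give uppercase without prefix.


40370 = 9DB2 hex

9DB2


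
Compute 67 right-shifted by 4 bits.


0b1000011 >> 4 = 0b100 = 4

4


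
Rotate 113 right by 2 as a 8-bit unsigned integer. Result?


Rotate 0b1110001 right by 2 (8-bit) = 0b1011100 = 92

92


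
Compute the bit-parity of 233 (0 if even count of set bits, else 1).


0b11101001 has 5 ones => parity 1

1


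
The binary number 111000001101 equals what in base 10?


111000001101 in decimal = 3597

3597


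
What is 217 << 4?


0b11011001 << 4 = 0b110110010000 = 3472

3472


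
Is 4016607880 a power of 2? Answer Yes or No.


0b11101111011010001001001010001000. Multiple bits set => No

No


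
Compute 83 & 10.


0b1010011 & 0b1010 = 0b10 = 2

2


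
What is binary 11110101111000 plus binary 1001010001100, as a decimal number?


11110101111000 + 1001010001100 = 101000000000100 = 20484

20484


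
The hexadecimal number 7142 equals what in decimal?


7142 hex = 28994 decimal

28994


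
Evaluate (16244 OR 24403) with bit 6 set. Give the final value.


Step 1: 16244 | 24403 = 32631
Step 2: 32631 | (1 << 6) = 32631 | 64 = 32631

32631


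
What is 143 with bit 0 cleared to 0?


143 & ~(1 << 0) = 142

142


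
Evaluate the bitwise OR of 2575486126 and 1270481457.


0b10011001100000101100110010101110 | 0b1001011101110100000001000110001 = 0b11011011101110101100111010111111 = 3686452927

3686452927


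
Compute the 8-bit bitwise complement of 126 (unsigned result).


~0b1111110 = 0b10000001 = 129 (8-bit unsigned)

129


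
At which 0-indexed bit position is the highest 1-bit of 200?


0b11001000. Highest set bit at position 7

7


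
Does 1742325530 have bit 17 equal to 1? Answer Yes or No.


0b1100111110110011100011100011010, bit 17 = 0. No

No


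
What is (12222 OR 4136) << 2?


Step 1: 12222 | 4136 = 16318
Step 2: 16318 << 2 = 65272

65272


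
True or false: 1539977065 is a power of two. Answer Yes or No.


0b1011011110010100010111101101001. Multiple bits set => No

No


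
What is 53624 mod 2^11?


53624 & 2047 = 376

376


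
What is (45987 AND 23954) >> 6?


Step 1: 45987 & 23954 = 4482
Step 2: 4482 >> 6 = 70

70


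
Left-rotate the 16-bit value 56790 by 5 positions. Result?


Rotate 0b1101110111010110 left by 5 (16-bit) = 0b1011101011011011 = 47835

47835


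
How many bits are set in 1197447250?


0b1000111010111111001100001010010 has 16 set bits

16


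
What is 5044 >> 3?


0b1001110110100 >> 3 = 0b1001110110 = 630

630


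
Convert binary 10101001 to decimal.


10101001 in decimal = 169

169


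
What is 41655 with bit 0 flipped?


41655 ^ (1 << 0) = 41655 ^ 1 = 41654

41654


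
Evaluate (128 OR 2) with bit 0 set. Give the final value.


Step 1: 128 | 2 = 130
Step 2: 130 | (1 << 0) = 130 | 1 = 131

131


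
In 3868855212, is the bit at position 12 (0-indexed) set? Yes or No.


0b11100110100110100000101110101100, bit 12 = 0. No

No


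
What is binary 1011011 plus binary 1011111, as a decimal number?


1011011 + 1011111 = 10111010 = 186

186


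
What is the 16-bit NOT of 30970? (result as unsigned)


~0b111100011111010 = 0b1000011100000101 = 34565 (16-bit unsigned)

34565


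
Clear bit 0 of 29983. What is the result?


29983 & ~(1 << 0) = 29982

29982


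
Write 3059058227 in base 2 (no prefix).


3059058227 = 10110110010101011000011000110011 in binary

10110110010101011000011000110011


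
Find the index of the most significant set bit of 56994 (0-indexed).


0b1101111010100010. Highest set bit at position 15

15


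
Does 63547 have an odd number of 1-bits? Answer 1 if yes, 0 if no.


0b1111100000111011 has 10 ones => parity 0

0


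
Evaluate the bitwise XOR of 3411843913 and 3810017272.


0b11001011010111001001101101001001 ^ 0b11100011000110000011111111111000 = 0b101000010001001010010010110001 = 675587249

675587249


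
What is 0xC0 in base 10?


C0 hex = 192 decimal

192


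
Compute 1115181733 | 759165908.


0b1000010011110000101001010100101 | 0b101101001111111111001111010100 = 0b1101111011111111111001111110101 = 1870656501

1870656501


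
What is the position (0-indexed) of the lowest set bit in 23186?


0b101101010010010. Lowest set bit at position 1

1


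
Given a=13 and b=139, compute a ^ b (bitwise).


13 ^ 139 = 134

134


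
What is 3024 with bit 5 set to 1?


3024 | (1 << 5) = 3024 | 32 = 3056

3056


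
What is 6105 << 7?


0b1011111011001 << 7 = 0b10111110110010000000 = 781440

781440


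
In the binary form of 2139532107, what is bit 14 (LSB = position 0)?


0b1111111100001101010101101001011, position 14 = 0

0


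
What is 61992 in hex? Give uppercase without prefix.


61992 = F228 hex

F228


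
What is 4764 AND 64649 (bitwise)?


0b1001010011100 & 0b1111110010001001 = 0b1000010001000 = 4232

4232


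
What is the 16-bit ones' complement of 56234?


56234 ^ 65535 = 9301

9301


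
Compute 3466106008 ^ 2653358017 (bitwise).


0b11001110100110001001010010011000 ^ 0b10011110001001110000011111000001 = 0b1010000101111111001001101011001 = 1354732377

1354732377


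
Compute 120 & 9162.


0b1111000 & 0b10001111001010 = 0b1001000 = 72

72


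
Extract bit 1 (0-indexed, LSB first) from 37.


0b100101, position 1 = 0

0


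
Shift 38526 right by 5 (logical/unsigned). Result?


0b1001011001111110 >> 5 = 0b10010110011 = 1203

1203


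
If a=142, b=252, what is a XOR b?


142 ^ 252 = 114

114


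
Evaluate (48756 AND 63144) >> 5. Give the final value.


Step 1: 48756 & 63144 = 46624
Step 2: 46624 >> 5 = 1457

1457


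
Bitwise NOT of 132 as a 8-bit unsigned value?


~0b10000100 = 0b1111011 = 123 (8-bit unsigned)

123


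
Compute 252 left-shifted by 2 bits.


0b11111100 << 2 = 0b1111110000 = 1008

1008


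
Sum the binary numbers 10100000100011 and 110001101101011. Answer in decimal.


10100000100011 + 110001101101011 = 1000101110001110 = 35726

35726


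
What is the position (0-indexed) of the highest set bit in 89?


0b1011001. Highest set bit at position 6

6


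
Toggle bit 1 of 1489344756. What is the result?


1489344756 ^ (1 << 1) = 1489344756 ^ 2 = 1489344758

1489344758


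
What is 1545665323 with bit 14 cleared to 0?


1545665323 & ~(1 << 14) = 1545648939

1545648939


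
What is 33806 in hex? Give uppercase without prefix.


33806 = 840E hex

840E


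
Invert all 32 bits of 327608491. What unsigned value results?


327608491 ^ 4294967295 = 3967358804

3967358804


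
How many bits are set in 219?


0b11011011 has 6 set bits

6


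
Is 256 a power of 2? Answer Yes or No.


0b100000000. Only one bit set => Yes

Yes


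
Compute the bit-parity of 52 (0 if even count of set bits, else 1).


0b110100 has 3 ones => parity 1

1


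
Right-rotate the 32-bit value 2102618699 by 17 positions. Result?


Rotate 0b1111101010100110110101001001011 right by 17 (32-bit) = 0b10110101001001011011111010101001 = 3039149737

3039149737


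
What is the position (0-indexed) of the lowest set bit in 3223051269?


0b11000000000110111101110000000101. Lowest set bit at position 0

0


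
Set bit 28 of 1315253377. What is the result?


1315253377 | (1 << 28) = 1315253377 | 268435456 = 1583688833

1583688833


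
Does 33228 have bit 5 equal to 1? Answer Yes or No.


0b1000000111001100, bit 5 = 0. No

No


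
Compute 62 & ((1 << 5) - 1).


62 & 31 = 30

30


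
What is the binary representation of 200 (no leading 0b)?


200 = 11001000 in binary

11001000


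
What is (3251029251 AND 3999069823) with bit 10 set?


Step 1: 3251029251 & 3999069823 = 3225732099
Step 2: 3225732099 | (1 << 10) = 3225732099 | 1024 = 3225732099

3225732099


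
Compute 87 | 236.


0b1010111 | 0b11101100 = 0b11111111 = 255

255


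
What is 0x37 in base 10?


37 hex = 55 decimal

55


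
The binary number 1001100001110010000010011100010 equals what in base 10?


1001100001110010000010011100010 in decimal = 1278805218

1278805218


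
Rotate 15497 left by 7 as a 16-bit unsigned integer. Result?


Rotate 0b11110010001001 left by 7 (16-bit) = 0b100010010011110 = 17566

17566


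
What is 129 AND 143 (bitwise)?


0b10000001 & 0b10001111 = 0b10000001 = 129

129


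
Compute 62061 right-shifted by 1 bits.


0b1111001001101101 >> 1 = 0b111100100110110 = 31030

31030


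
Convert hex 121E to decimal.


121E hex = 4638 decimal

4638


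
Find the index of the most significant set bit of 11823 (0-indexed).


0b10111000101111. Highest set bit at position 13

13


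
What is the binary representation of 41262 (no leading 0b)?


41262 = 1010000100101110 in binary

1010000100101110


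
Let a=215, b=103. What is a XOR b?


215 ^ 103 = 176

176


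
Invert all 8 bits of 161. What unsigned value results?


161 ^ 255 = 94

94


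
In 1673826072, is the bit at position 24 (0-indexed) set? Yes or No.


0b1100011110001001000111100011000, bit 24 = 1. Yes

Yes


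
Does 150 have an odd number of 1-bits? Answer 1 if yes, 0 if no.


0b10010110 has 4 ones => parity 0

0


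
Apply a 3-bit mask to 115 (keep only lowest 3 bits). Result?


115 & 7 = 3

3


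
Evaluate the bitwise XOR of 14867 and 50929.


0b11101000010011 ^ 0b1100011011110001 = 0b1111110011100010 = 64738

64738


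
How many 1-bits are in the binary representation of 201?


0b11001001 has 4 set bits

4


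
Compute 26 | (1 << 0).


26 | (1 << 0) = 26 | 1 = 27

27


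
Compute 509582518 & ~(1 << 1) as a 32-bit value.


509582518 & ~(1 << 1) = 509582516

509582516


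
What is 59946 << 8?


0b1110101000101010 << 8 = 0b111010100010101000000000 = 15346176

15346176


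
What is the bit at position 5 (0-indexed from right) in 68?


0b1000100, position 5 = 0

0


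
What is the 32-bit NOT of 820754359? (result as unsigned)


~0b110000111010111011011110110111 = 0b11001111000101000100100001001000 = 3474212936 (32-bit unsigned)

3474212936


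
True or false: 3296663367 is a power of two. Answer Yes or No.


0b11000100011111110001011101000111. Multiple bits set => No

No


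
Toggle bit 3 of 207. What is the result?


207 ^ (1 << 3) = 207 ^ 8 = 199

199


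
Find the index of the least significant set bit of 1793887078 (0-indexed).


0b1101010111011001000101101100110. Lowest set bit at position 1

1


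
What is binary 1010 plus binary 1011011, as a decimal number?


1010 + 1011011 = 1100101 = 101

101


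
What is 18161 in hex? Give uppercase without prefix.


18161 = 46F1 hex

46F1


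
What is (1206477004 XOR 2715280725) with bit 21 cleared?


Step 1: 1206477004 ^ 2715280725 = 3862857113
Step 2: 3862857113 & ~(1 << 21) = 3860759961

3860759961


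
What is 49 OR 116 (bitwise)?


0b110001 | 0b1110100 = 0b1110101 = 117

117


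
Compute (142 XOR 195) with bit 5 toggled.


Step 1: 142 ^ 195 = 77
Step 2: 77 ^ (1 << 5) = 77 ^ 32 = 109

109


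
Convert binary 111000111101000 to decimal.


111000111101000 in decimal = 29160

29160


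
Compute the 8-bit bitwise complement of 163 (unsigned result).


~0b10100011 = 0b1011100 = 92 (8-bit unsigned)

92


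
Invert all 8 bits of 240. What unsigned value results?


240 ^ 255 = 15

15


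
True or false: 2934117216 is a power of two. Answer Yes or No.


0b10101110111000110001001101100000. Multiple bits set => No

No


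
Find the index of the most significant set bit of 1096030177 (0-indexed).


0b1000001010101000001011111100001. Highest set bit at position 30

30


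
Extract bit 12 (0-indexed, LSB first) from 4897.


0b1001100100001, position 12 = 1

1


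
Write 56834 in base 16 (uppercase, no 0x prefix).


56834 = DE02 hex

DE02


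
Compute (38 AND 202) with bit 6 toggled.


Step 1: 38 & 202 = 2
Step 2: 2 ^ (1 << 6) = 2 ^ 64 = 66

66


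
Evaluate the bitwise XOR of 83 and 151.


0b1010011 ^ 0b10010111 = 0b11000100 = 196

196


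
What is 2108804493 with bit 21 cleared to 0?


2108804493 & ~(1 << 21) = 2106707341

2106707341


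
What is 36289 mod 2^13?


36289 & 8191 = 3521

3521


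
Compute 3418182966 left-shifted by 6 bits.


0b11001011101111010101010100110110 << 6 = 0b11001011101111010101010100110110000000 = 218763709824

218763709824


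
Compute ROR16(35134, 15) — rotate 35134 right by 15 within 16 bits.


Rotate 0b1000100100111110 right by 15 (16-bit) = 0b1001001111101 = 4733

4733


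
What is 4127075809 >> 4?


0b11110101111111100010110111100001 >> 4 = 0b1111010111111110001011011110 = 257942238

257942238


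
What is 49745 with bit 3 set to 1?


49745 | (1 << 3) = 49745 | 8 = 49753

49753


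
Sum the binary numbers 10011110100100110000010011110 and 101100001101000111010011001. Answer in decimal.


10011110100100110000010011110 + 101100001101000111010011001 = 11001010110001110111100110111 = 425258807

425258807


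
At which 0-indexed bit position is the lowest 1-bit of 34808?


0b1000011111111000. Lowest set bit at position 3

3


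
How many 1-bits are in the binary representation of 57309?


0b1101111111011101 has 13 set bits

13


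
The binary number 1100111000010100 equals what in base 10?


1100111000010100 in decimal = 52756

52756


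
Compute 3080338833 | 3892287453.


0b10110111100110100011110110010001 | 0b11100111111111111001011111011101 = 0b11110111111111111011111111011101 = 4160733149

4160733149


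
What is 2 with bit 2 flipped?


2 ^ (1 << 2) = 2 ^ 4 = 6

6


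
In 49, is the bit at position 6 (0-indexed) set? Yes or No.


0b110001, bit 6 = 0. No

No


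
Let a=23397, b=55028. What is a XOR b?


23397 ^ 55028 = 36241

36241


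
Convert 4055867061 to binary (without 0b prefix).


4055867061 = 11110001101111111001111010110101 in binary

11110001101111111001111010110101


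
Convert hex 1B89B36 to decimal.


1B89B36 hex = 28875574 decimal

28875574


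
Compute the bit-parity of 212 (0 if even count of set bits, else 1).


0b11010100 has 4 ones => parity 0

0


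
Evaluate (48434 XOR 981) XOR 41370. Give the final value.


Step 1: 48434 ^ 981 = 48871
Step 2: 48871 ^ 41370 = 8061

8061


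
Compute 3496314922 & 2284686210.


0b11010000011001011000100000101010 & 0b10001000001011011000101110000010 = 0b10000000001001011000100000000010 = 2149943298

2149943298


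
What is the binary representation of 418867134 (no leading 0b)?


418867134 = 11000111101110110011110111110 in binary

11000111101110110011110111110


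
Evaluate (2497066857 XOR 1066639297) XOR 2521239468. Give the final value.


Step 1: 2497066857 ^ 1066639297 = 2873469096
Step 2: 2873469096 ^ 2521239468 = 1023584004

1023584004


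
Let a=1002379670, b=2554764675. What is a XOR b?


1002379670 ^ 2554764675 = 2751038485

2751038485


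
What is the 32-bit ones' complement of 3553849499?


3553849499 ^ 4294967295 = 741117796

741117796


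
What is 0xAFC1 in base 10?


AFC1 hex = 44993 decimal

44993


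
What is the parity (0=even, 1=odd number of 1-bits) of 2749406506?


0b10100011111000001001110100101010 has 15 ones => parity 1

1


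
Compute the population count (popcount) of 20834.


0b101000101100010 has 6 set bits

6


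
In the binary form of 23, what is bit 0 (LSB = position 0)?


0b10111, position 0 = 1

1


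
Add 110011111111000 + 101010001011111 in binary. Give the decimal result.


110011111111000 + 101010001011111 = 1011110001010111 = 48215

48215


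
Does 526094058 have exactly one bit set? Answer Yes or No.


0b11111010110111000111011101010. Multiple bits set => No

No


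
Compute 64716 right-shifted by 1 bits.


0b1111110011001100 >> 1 = 0b111111001100110 = 32358

32358


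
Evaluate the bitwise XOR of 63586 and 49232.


0b1111100001100010 ^ 0b1100000001010000 = 0b11100000110010 = 14386

14386


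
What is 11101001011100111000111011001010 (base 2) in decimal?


11101001011100111000111011001010 in decimal = 3916664522

3916664522


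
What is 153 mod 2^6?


153 & 63 = 25

25


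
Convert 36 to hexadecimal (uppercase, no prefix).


36 = 24 hex

24


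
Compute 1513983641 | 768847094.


0b1011010001111011000111010011001 | 0b101101110100111010110011110110 = 0b1111111111111111010111011111111 = 2147462911

2147462911


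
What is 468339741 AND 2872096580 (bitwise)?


0b11011111010100100110000011101 & 0b10101011001100001011011101000100 = 0b1011001000000000010000000100 = 186647556

186647556


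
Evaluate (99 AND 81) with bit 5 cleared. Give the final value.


Step 1: 99 & 81 = 65
Step 2: 65 & ~(1 << 5) = 65

65


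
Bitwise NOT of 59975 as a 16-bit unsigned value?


~0b1110101001000111 = 0b1010110111000 = 5560 (16-bit unsigned)

5560


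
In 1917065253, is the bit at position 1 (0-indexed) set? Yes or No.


0b1110010010001000001100000100101, bit 1 = 0. No

No


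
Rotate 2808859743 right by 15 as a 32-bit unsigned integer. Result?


Rotate 0b10100111011010111100110001011111 right by 15 (32-bit) = 0b10011000101111110100111011010111 = 2562674391

2562674391


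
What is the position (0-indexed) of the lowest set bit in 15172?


0b11101101000100. Lowest set bit at position 2

2


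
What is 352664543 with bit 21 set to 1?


352664543 | (1 << 21) = 352664543 | 2097152 = 354761695

354761695


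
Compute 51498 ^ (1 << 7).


51498 ^ (1 << 7) = 51498 ^ 128 = 51626

51626


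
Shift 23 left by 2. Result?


0b10111 << 2 = 0b1011100 = 92

92


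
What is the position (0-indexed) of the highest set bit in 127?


0b1111111. Highest set bit at position 6

6


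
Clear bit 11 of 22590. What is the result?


22590 & ~(1 << 11) = 20542

20542


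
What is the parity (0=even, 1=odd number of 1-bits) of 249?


0b11111001 has 6 ones => parity 0

0


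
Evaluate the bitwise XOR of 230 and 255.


0b11100110 ^ 0b11111111 = 0b11001 = 25

25


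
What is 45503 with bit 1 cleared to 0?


45503 & ~(1 << 1) = 45501

45501


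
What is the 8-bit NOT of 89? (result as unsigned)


~0b1011001 = 0b10100110 = 166 (8-bit unsigned)

166


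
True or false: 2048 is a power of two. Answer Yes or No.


0b100000000000. Only one bit set => Yes

Yes


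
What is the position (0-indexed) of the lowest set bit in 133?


0b10000101. Lowest set bit at position 0

0


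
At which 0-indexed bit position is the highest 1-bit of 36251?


0b1000110110011011. Highest set bit at position 15

15


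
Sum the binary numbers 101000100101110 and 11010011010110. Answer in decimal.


101000100101110 + 11010011010110 = 1000011000000100 = 34308

34308


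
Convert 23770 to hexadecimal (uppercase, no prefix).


23770 = 5CDA hex

5CDA


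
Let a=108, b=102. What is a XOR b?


108 ^ 102 = 10

10


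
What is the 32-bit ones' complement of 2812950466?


2812950466 ^ 4294967295 = 1482016829

1482016829


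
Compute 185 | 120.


0b10111001 | 0b1111000 = 0b11111001 = 249

249


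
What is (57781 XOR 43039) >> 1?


Step 1: 57781 ^ 43039 = 18858
Step 2: 18858 >> 1 = 9429

9429


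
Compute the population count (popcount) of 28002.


0b110110101100010 has 8 set bits

8


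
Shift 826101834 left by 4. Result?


0b110001001111010101000001001010 << 4 = 0b1100010011110101010000010010100000 = 13217629344

13217629344


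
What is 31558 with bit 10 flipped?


31558 ^ (1 << 10) = 31558 ^ 1024 = 32582

32582


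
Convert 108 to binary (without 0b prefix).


108 = 1101100 in binary

1101100


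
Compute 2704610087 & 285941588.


0b10100001001101010001001100100111 & 0b10001000010110001111101010100 = 0b1000000010001001100000100 = 16847620

16847620


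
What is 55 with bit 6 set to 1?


55 | (1 << 6) = 55 | 64 = 119

119


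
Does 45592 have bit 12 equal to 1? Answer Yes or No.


0b1011001000011000, bit 12 = 1. Yes

Yes


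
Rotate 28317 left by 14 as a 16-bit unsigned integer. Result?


Rotate 0b110111010011101 left by 14 (16-bit) = 0b101101110100111 = 23463

23463


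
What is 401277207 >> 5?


0b10111111010110000000100010111 >> 5 = 0b101111110101100000001000 = 12539912

12539912


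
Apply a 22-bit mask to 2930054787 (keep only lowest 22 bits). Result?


2930054787 & 4194303 = 2430595

2430595


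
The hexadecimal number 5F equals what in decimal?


5F hex = 95 decimal

95


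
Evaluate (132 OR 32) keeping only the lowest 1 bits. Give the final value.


Step 1: 132 | 32 = 164
Step 2: 164 & 1 = 0

0


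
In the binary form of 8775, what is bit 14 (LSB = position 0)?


0b10001001000111, position 14 = 0

0


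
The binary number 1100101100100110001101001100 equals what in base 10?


1100101100100110001101001100 in decimal = 213017420

213017420


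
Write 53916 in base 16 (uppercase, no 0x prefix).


53916 = D29C hex

D29C


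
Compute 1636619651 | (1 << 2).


1636619651 | (1 << 2) = 1636619651 | 4 = 1636619655

1636619655


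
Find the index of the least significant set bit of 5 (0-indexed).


0b101. Lowest set bit at position 0

0


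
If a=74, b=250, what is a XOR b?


74 ^ 250 = 176

176


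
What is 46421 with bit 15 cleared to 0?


46421 & ~(1 << 15) = 13653

13653


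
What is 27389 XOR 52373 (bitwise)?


0b110101011111101 ^ 0b1100110010010101 = 0b1010011001101000 = 42600

42600


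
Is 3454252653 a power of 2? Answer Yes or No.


0b11001101111000111011011001101101. Multiple bits set => No

No


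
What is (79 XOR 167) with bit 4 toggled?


Step 1: 79 ^ 167 = 232
Step 2: 232 ^ (1 << 4) = 232 ^ 16 = 248

248


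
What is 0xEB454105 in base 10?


EB454105 hex = 3947184389 decimal

3947184389


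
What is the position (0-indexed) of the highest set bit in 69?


0b1000101. Highest set bit at position 6

6


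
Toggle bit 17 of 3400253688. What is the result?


3400253688 ^ (1 << 17) = 3400253688 ^ 131072 = 3400122616

3400122616


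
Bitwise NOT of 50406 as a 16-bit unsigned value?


~0b1100010011100110 = 0b11101100011001 = 15129 (16-bit unsigned)

15129


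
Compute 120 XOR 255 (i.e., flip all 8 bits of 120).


120 ^ 255 = 135

135


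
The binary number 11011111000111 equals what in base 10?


11011111000111 in decimal = 14279

14279


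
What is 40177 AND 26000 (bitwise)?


0b1001110011110001 & 0b110010110010000 = 0b10010010000 = 1168

1168


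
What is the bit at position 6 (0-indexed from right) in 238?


0b11101110, position 6 = 1

1


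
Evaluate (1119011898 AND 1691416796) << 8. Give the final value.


Step 1: 1119011898 & 1691416796 = 1083228184
Step 2: 1083228184 << 8 = 277306415104

277306415104


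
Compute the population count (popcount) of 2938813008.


0b10101111001010101011101001010000 has 16 set bits

16


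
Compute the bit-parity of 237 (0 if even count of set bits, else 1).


0b11101101 has 6 ones => parity 0

0


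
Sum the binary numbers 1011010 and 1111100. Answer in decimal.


1011010 + 1111100 = 11010110 = 214

214


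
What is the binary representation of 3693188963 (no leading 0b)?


3693188963 = 11011100001000011001011101100011 in binary

11011100001000011001011101100011


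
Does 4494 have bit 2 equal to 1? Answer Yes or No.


0b1000110001110, bit 2 = 1. Yes

Yes


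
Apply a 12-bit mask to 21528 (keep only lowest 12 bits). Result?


21528 & 4095 = 1048

1048


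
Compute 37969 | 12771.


0b1001010001010001 | 0b11000111100011 = 0b1011010111110011 = 46579

46579


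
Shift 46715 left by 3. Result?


0b1011011001111011 << 3 = 0b1011011001111011000 = 373720

373720


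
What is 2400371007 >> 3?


0b10001111000100101100000100111111 >> 3 = 0b10001111000100101100000100111 = 300046375

300046375


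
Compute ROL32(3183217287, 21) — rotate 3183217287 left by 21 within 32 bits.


Rotate 0b10111101101111000000101010000111 left by 21 (32-bit) = 0b1010000111101111011011110000001 = 1358411649

1358411649


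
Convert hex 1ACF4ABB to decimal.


1ACF4ABB hex = 449792699 decimal

449792699


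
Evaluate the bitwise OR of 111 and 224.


0b1101111 | 0b11100000 = 0b11101111 = 239

239


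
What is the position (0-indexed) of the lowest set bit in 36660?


0b1000111100110100. Lowest set bit at position 2

2


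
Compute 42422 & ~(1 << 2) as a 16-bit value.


42422 & ~(1 << 2) = 42418

42418


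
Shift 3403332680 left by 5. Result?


0b11001010110110101011110001001000 << 5 = 0b1100101011011010101111000100100000000 = 108906645760

108906645760


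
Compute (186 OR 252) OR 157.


Step 1: 186 | 252 = 254
Step 2: 254 | 157 = 255

255


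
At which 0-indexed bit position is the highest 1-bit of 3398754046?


0b11001010100101001101111011111110. Highest set bit at position 31

31


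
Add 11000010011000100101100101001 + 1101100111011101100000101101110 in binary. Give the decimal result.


11000010011000100101100101001 + 1101100111011101100000101101110 = 10000101001110110000110010010111 = 2235239575

2235239575


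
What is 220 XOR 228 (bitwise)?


0b11011100 ^ 0b11100100 = 0b111000 = 56

56


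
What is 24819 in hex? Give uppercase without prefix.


24819 = 60F3 hex

60F3


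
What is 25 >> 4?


0b11001 >> 4 = 0b1 = 1

1


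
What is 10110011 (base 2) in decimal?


10110011 in decimal = 179

179


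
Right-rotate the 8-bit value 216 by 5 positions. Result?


Rotate 0b11011000 right by 5 (8-bit) = 0b11000110 = 198

198


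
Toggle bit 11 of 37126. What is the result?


37126 ^ (1 << 11) = 37126 ^ 2048 = 39174

39174


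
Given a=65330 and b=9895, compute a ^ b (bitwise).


65330 ^ 9895 = 55701

55701


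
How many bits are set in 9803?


0b10011001001011 has 7 set bits

7


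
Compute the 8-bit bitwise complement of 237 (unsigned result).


~0b11101101 = 0b10010 = 18 (8-bit unsigned)

18


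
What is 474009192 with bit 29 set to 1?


474009192 | (1 << 29) = 474009192 | 536870912 = 1010880104

1010880104


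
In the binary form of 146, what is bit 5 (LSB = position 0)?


0b10010010, position 5 = 0

0


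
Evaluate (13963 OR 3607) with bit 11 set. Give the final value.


Step 1: 13963 | 3607 = 16031
Step 2: 16031 | (1 << 11) = 16031 | 2048 = 16031

16031


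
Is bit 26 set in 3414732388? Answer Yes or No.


0b11001011100010001010111001100100, bit 26 = 0. No

No


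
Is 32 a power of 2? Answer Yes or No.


0b100000. Only one bit set => Yes

Yes


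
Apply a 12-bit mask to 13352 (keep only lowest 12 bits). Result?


13352 & 4095 = 1064

1064


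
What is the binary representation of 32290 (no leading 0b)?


32290 = 111111000100010 in binary

111111000100010


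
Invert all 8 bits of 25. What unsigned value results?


25 ^ 255 = 230

230


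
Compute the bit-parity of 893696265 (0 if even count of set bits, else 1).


0b110101010001001011100100001001 has 13 ones => parity 1

1


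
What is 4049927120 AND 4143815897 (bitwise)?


0b11110001011001001111101111010000 & 0b11110110111111011001110011011001 = 0b11110000011001001001100011010000 = 4033124560

4033124560


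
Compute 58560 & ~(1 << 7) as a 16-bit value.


58560 & ~(1 << 7) = 58432

58432


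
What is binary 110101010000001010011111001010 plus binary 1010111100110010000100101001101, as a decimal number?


110101010000001010011111001010 + 1010111100110010000100101001101 = 10001100110110011011000100010111 = 2363076887

2363076887


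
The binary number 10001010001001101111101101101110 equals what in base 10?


10001010001001101111101101101110 in decimal = 2317810542

2317810542


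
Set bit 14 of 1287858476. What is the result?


1287858476 | (1 << 14) = 1287858476 | 16384 = 1287874860

1287874860


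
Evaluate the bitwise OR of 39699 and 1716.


0b1001101100010011 | 0b11010110100 = 0b1001111110110111 = 40887

40887


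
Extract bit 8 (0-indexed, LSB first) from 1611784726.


0b1100000000100011110001000010110, position 8 = 0

0


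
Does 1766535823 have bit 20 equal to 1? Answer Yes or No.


0b1101001010010110011001010001111, bit 20 = 0. No

No


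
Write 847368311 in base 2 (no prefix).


847368311 = 110010100000011101000001110111 in binary

110010100000011101000001110111


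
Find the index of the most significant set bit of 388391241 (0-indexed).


0b10111001001100110000101001001. Highest set bit at position 28

28


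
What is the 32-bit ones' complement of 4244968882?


4244968882 ^ 4294967295 = 49998413

49998413


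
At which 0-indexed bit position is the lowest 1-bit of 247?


0b11110111. Lowest set bit at position 0

0


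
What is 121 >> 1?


0b1111001 >> 1 = 0b111100 = 60

60


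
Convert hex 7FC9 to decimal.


7FC9 hex = 32713 decimal

32713


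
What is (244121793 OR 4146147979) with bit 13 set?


Step 1: 244121793 | 4146147979 = 4289540811
Step 2: 4289540811 | (1 << 13) = 4289540811 | 8192 = 4289540811

4289540811


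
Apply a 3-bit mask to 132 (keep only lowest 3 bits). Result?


132 & 7 = 4

4


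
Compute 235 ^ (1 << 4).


235 ^ (1 << 4) = 235 ^ 16 = 251

251


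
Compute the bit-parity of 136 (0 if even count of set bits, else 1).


0b10001000 has 2 ones => parity 0

0


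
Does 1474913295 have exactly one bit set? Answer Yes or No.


0b1010111111010010110010000001111. Multiple bits set => No

No


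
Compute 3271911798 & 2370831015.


0b11000011000001010110100101110110 & 0b10001101010100000000001010100111 = 0b10000001000000000000000000100110 = 2164260902

2164260902


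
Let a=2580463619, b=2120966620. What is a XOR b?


2580463619 ^ 2120966620 = 3886391775

3886391775


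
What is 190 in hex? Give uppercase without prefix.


190 = BE hex

BE


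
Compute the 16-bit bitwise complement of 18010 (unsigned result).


~0b100011001011010 = 0b1011100110100101 = 47525 (16-bit unsigned)

47525


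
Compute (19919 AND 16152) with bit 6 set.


Step 1: 19919 & 16152 = 3336
Step 2: 3336 | (1 << 6) = 3336 | 64 = 3400

3400


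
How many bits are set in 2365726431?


0b10001101000000100001111011011111 has 16 set bits

16


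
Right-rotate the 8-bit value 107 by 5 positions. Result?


Rotate 0b1101011 right by 5 (8-bit) = 0b1011011 = 91

91


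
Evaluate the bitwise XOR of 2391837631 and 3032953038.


0b10001110100100001000101110111111 ^ 0b10110100110001110011000011001110 = 0b111010010101111011101101110001 = 978828145

978828145


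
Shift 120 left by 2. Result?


0b1111000 << 2 = 0b111100000 = 480

480


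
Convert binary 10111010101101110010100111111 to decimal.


10111010101101110010100111111 in decimal = 391570751

391570751


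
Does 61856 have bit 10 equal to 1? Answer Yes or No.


0b1111000110100000, bit 10 = 0. No

No


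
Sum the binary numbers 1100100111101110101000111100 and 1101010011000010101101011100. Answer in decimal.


1100100111101110101000111100 + 1101010011000010101101011100 = 11001111010110001010110011000 = 434836888

434836888


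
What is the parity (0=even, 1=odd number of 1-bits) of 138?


0b10001010 has 3 ones => parity 1

1


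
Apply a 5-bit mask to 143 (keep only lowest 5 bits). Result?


143 & 31 = 15

15


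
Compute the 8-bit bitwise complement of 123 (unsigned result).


~0b1111011 = 0b10000100 = 132 (8-bit unsigned)

132


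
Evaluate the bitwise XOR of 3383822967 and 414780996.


0b11001001101100010000101001110111 ^ 0b11000101110010000111001000100 = 0b11010001000010000000010000110011 = 3506963507

3506963507


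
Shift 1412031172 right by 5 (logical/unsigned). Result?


0b1010100001010011110001011000100 >> 5 = 0b10101000010100111100010110 = 44125974

44125974


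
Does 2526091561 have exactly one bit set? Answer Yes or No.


0b10010110100100010001100100101001. Multiple bits set => No

No


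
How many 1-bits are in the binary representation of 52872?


0b1100111010001000 has 7 set bits

7


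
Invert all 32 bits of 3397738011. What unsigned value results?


3397738011 ^ 4294967295 = 897229284

897229284


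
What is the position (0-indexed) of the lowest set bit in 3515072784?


0b11010001100000111100000100010000. Lowest set bit at position 4

4


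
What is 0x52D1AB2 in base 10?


52D1AB2 hex = 86842034 decimal

86842034


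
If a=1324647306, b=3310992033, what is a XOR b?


1324647306 ^ 3310992033 = 2343385387

2343385387


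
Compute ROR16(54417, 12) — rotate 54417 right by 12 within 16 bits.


Rotate 0b1101010010010001 right by 12 (16-bit) = 0b100100100011101 = 18717

18717


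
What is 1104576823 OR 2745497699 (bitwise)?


0b1000001110101101000000100110111 | 0b10100011101001001111100001100011 = 0b11100011111101101111100101110111 = 3824613751

3824613751


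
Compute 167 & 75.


0b10100111 & 0b1001011 = 0b11 = 3

3


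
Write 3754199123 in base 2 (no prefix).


3754199123 = 11011111110001001000100001010011 in binary

11011111110001001000100001010011


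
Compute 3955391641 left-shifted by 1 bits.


0b11101011110000100111110010011001 << 1 = 0b111010111100001001111100100110010 = 7910783282

7910783282


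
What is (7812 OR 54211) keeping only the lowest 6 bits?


Step 1: 7812 | 54211 = 57287
Step 2: 57287 & 63 = 7

7


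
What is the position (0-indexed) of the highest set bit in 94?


0b1011110. Highest set bit at position 6

6


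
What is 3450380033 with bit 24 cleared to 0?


3450380033 & ~(1 << 24) = 3433602817

3433602817


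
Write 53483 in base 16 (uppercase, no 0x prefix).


53483 = D0EB hex

D0EB


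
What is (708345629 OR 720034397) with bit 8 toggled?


Step 1: 708345629 | 720034397 = 721092445
Step 2: 721092445 ^ (1 << 8) = 721092445 ^ 256 = 721092189

721092189


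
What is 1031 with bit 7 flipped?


1031 ^ (1 << 7) = 1031 ^ 128 = 1159

1159


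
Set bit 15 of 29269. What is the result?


29269 | (1 << 15) = 29269 | 32768 = 62037

62037


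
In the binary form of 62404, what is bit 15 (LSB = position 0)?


0b1111001111000100, position 15 = 1

1


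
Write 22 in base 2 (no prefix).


22 = 10110 in binary

10110


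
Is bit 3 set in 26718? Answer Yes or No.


0b110100001011110, bit 3 = 1. Yes

Yes


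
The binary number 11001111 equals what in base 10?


11001111 in decimal = 207

207


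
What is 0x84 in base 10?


84 hex = 132 decimal

132


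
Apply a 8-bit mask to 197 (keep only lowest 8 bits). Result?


197 & 255 = 197

197


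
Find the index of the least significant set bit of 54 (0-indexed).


0b110110. Lowest set bit at position 1

1


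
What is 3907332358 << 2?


0b11101000111001010010100100000110 << 2 = 0b1110100011100101001010010000011000 = 15629329432

15629329432


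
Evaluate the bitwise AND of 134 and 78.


0b10000110 & 0b1001110 = 0b110 = 6

6


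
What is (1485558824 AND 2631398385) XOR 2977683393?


Step 1: 1485558824 & 2631398385 = 411291680
Step 2: 411291680 ^ 2977683393 = 2851604449

2851604449


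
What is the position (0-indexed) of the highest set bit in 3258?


0b110010111010. Highest set bit at position 11

11


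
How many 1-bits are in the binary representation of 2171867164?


0b10000001011101000001000000011100 has 10 set bits

10


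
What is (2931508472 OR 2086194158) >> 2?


Step 1: 2931508472 | 2086194158 = 4277915646
Step 2: 4277915646 >> 2 = 1069478911

1069478911


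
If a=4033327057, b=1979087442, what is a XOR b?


4033327057 ^ 1979087442 = 2240927107

2240927107


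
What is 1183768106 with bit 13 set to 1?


1183768106 | (1 << 13) = 1183768106 | 8192 = 1183776298

1183776298


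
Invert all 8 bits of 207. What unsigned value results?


207 ^ 255 = 48

48


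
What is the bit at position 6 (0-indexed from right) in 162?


0b10100010, position 6 = 0

0


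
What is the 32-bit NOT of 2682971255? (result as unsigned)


~0b10011111111010101110010001110111 = 0b1100000000101010001101110001000 = 1611996040 (32-bit unsigned)

1611996040


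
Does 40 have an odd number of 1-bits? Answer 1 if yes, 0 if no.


0b101000 has 2 ones => parity 0

0


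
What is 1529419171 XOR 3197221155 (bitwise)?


0b1011011001010010001010110100011 ^ 0b10111110100100011011100100100011 = 0b11100101101110001010110010000000 = 3854085248

3854085248


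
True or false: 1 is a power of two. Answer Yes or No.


0b1. Only one bit set => Yes

Yes


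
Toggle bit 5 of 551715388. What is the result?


551715388 ^ (1 << 5) = 551715388 ^ 32 = 551715356

551715356


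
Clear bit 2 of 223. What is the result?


223 & ~(1 << 2) = 219

219


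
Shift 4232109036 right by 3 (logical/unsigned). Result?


0b11111100010000001101101111101100 >> 3 = 0b11111100010000001101101111101 = 529013629

529013629


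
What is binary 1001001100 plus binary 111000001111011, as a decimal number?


1001001100 + 111000001111011 = 111001011000111 = 29383

29383


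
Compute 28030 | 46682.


0b110110101111110 | 0b1011011001011010 = 0b1111111101111110 = 65406

65406


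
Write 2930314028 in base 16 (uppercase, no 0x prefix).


2930314028 = AEA90B2C hex

AEA90B2C


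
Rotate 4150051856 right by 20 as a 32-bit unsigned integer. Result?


Rotate 0b11110111010111001100010000010000 right by 20 (32-bit) = 0b11001100010000010000111101110101 = 3426815861

3426815861


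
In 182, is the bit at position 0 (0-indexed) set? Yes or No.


0b10110110, bit 0 = 0. No

No


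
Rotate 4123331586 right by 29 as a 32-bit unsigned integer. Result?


Rotate 0b11110101110001010000110000000010 right by 29 (32-bit) = 0b10101110001010000110000000010111 = 2921881623

2921881623
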